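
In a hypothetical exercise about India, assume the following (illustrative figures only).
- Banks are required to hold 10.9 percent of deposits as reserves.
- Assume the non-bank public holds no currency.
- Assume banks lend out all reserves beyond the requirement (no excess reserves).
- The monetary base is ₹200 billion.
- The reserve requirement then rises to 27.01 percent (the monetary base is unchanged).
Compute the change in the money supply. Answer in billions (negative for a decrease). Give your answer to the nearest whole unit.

Initially m₁ = 1 / (0.109) ≈ 9.1743, so M₁ = 9.1743 × 200 = 1834.86 billion.
After the change m₂ = 1 / (0.2701) ≈ 3.7023, so M₂ = 3.7023 × 200 = 740.46 billion.
ΔM = M₂ − M₁ = 740.46 − 1834.86 = -1094.4 billion.

-1094 billion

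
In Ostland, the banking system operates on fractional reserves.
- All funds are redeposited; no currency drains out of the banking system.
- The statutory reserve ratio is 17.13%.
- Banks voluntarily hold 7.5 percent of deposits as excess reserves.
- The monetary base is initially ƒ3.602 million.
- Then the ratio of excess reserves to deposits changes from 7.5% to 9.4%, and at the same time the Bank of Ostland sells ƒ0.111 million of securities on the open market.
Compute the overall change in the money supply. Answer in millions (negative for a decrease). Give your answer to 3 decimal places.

-1.466 million

Before: m₁ = 1 / (0.1713 + 0.075) ≈ 4.06009, MB₁ = 3.602, so M₁ = 4.06009 × 3.602 ≈ 14.6244 million.
After: m₂ = 1 / (0.1713 + 0.094) ≈ 3.76932, MB₂ = 3.602 − 0.111 = 3.491, so M₂ = 3.76932 × 3.491 ≈ 13.1587 million.
ΔM = M₂ − M₁ = 13.1587 − 14.6244 = -1.4657 million.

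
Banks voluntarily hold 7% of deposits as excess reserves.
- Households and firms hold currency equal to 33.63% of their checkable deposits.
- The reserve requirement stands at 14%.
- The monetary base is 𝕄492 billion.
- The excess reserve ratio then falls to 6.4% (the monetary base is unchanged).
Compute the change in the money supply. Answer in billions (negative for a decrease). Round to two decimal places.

𝕄13.36 billion

Initially m₁ = (1 + 0.3363) / (0.14 + 0.07 + 0.3363) ≈ 2.446092, so M₁ = 2.446092 × 492 ≈ 1203.4773 billion.
After the change m₂ = (1 + 0.3363) / (0.14 + 0.064 + 0.3363) ≈ 2.473256, so M₂ = 2.473256 × 492 ≈ 1216.842 billion.
ΔM = M₂ − M₁ = 1216.842 − 1203.4773 = 13.3647 billion.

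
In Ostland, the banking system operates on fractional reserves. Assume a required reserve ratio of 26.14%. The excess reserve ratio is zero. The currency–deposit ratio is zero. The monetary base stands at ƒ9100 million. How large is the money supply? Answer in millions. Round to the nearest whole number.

With no currency drain or excess reserves, the money multiplier is m = 1/rr = 1/0.2614 ≈ 3.82555.
Money supply M = m × MB = 3.82555 × 9100 = 34812.505 million.

ƒ34813 million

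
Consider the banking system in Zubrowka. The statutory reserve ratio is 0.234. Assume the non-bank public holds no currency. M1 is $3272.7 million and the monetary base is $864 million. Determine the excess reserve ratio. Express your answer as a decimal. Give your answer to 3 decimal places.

0.030

Using m = M/MB = 3272.7/864 ≈ 3.787847. Since m = (1 + c)/(c + rr + e), the denominator satisfies c + rr + e = (1 + c)/m = (1 + 0) / 3.787847 ≈ 0.264002.
With c = 0 and rr = 0.234, the excess reserve ratio is 0.264002 − 0 − 0.234 = 0.030002.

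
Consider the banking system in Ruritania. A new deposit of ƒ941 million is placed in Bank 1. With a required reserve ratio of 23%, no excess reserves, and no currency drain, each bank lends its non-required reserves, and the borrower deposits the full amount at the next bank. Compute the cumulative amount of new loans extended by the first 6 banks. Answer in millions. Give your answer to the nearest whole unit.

ƒ2494 million

Bank i lends (1 − rr)^i of the original deposit: Bank 1 lends 941·0.7700 = 724.5700, Bank 2 lends 941·0.7700² = 557.9189, and so on.
Summing a geometric series: total = 941·[0.7700·(1 − 0.7700^6) / (1 − 0.7700)] ≈ 2493.7104 million.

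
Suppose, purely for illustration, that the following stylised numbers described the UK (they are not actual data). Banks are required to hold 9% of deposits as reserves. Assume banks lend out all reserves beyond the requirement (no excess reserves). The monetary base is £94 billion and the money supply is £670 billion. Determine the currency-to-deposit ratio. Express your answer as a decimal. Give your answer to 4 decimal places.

Using m = M/MB = 670/94 ≈ 7.127660. From m = (1 + c)/(c + rr + e), rearranging gives 1 + c = m·(c + rr + e), so c·(1 − m) = m·(rr + e) − 1.
Hence c = [m·(rr + e) − 1]/(1 − m) = [7.127660 × (0.09 + 0) − 1] / (1 − 7.127660) ≈ 0.058507.

0.0585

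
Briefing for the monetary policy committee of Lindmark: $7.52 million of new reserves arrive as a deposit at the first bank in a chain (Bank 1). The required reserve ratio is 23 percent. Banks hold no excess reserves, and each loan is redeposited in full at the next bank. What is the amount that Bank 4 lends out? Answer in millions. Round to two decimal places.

$2.64 million

Each bank lends a fraction (1 − rr) = 0.7700 of the deposit it receives, so Bank 4 receives 7.52·0.7700^3 and lends 7.52·0.7700^4 ≈ 2.6435 million.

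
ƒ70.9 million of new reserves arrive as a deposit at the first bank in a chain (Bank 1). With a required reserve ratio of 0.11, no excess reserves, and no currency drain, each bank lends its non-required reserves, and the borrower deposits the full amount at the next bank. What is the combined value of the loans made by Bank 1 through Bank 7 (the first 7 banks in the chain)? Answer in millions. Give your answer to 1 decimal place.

Bank i lends (1 − rr)^i of the original deposit: Bank 1 lends 70.9·0.8900 = 63.1010, Bank 2 lends 70.9·0.8900² ≈ 56.1599, and so on.
Summing a geometric series: total = 70.9·[0.8900·(1 − 0.8900^7) / (1 − 0.8900)] ≈ 319.9144 million.

ƒ319.9 million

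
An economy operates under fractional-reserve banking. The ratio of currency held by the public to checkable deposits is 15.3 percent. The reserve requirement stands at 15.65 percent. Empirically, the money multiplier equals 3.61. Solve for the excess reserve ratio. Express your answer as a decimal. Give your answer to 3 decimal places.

Using m = 3.61. Since m = (1 + c)/(c + rr + e), the denominator satisfies c + rr + e = (1 + c)/m = (1 + 0.153) / 3.61 ≈ 0.319391.
With c = 0.153 and rr = 0.1565, the excess reserve ratio is 0.319391 − 0.153 − 0.1565 = 0.009891.

0.010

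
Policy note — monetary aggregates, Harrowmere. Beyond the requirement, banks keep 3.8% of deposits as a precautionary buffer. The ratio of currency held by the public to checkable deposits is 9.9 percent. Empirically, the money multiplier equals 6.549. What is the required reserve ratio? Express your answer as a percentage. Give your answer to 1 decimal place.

Using m = 6.549. Since m = (1 + c)/(c + rr + e), the denominator satisfies c + rr + e = (1 + c)/m = (1 + 0.099) / 6.549 ≈ 0.167812.
With c = 0.099 and e = 0.038, the required reserve ratio is 0.167812 − 0.099 − 0.038 = 0.030812.

3.1%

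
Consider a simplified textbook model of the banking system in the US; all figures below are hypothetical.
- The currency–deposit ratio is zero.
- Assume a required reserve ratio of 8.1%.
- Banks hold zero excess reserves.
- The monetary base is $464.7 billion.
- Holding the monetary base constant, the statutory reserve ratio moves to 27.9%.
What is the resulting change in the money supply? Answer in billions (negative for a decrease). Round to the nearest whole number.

-4071 billion

Initially m₁ = 1 / (0.081) ≈ 12.3457, so M₁ = 12.3457 × 464.7 ≈ 5737.0468 billion.
After the change m₂ = 1 / (0.279) ≈ 3.5842, so M₂ = 3.5842 × 464.7 ≈ 1665.5777 billion.
ΔM = M₂ − M₁ = 1665.5777 − 5737.0468 = -4071.4691 billion.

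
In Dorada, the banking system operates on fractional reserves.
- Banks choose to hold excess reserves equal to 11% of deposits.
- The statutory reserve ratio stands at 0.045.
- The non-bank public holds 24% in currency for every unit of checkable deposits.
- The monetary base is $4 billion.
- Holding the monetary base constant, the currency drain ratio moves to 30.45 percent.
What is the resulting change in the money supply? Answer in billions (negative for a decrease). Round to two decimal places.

Initially m₁ = (1 + 0.24) / (0.045 + 0.11 + 0.24) ≈ 3.1392, so M₁ = 3.1392 × 4 = 12.5568 billion.
After the change m₂ = (1 + 0.3045) / (0.045 + 0.11 + 0.3045) ≈ 2.8390, so M₂ = 2.8390 × 4 = 11.356 billion.
ΔM = M₂ − M₁ = 11.356 − 12.5568 = -1.2008 billion.

-1.20 billion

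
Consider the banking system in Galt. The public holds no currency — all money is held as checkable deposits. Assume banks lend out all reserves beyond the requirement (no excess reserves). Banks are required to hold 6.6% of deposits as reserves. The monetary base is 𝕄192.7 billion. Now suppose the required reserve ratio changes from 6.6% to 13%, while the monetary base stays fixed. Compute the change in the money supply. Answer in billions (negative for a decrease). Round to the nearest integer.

-1437 billion

Initially m₁ = 1 / (0.066) ≈ 15.1515, so M₁ = 15.1515 × 192.7 ≈ 2919.6941 billion.
After the change m₂ = 1 / (0.13) ≈ 7.6923, so M₂ = 7.6923 × 192.7 ≈ 1482.3062 billion.
ΔM = M₂ − M₁ = 1482.3062 − 2919.6941 = -1437.3879 billion.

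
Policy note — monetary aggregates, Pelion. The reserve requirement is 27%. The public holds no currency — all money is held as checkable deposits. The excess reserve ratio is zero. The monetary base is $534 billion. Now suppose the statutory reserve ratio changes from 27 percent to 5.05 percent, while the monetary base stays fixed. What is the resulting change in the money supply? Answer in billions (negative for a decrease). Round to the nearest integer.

$8596 billion

Initially m₁ = 1 / (0.27) ≈ 3.7037, so M₁ = 3.7037 × 534 = 1977.7758 billion.
After the change m₂ = 1 / (0.0505) ≈ 19.8020, so M₂ = 19.8020 × 534 = 10574.268 billion.
ΔM = M₂ − M₁ = 10574.268 − 1977.7758 = 8596.4922 billion.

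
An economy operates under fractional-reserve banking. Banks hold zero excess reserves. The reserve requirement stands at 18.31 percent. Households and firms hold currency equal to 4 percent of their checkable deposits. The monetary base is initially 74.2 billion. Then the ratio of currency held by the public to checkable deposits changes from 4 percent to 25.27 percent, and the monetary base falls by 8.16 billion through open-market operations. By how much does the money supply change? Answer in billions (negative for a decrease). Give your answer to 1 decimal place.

-156.1 billion

Before: m₁ = (1 + 0.04) / (0.1831 + 0.04) ≈ 4.6616, MB₁ = 74.2, so M₁ = 4.6616 × 74.2 ≈ 345.8907 billion.
After: m₂ = (1 + 0.2527) / (0.1831 + 0.2527) ≈ 2.8745, MB₂ = 74.2 − 8.16 = 66.04, so M₂ = 2.8745 × 66.04 ≈ 189.832 billion.
ΔM = M₂ − M₁ = 189.832 − 345.8907 = -156.0587 billion.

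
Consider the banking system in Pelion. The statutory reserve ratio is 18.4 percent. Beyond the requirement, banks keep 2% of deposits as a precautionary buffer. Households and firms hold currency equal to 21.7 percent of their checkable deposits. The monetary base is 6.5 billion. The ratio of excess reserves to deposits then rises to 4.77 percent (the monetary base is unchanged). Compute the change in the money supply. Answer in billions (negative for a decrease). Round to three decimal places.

Initially m₁ = (1 + 0.217) / (0.184 + 0.02 + 0.217) ≈ 2.89074, so M₁ = 2.89074 × 6.5 ≈ 18.7898 billion.
After the change m₂ = (1 + 0.217) / (0.184 + 0.0477 + 0.217) ≈ 2.71228, so M₂ = 2.71228 × 6.5 ≈ 17.6298 billion.
ΔM = M₂ − M₁ = 17.6298 − 18.7898 = -1.16 billion.

-1.160 billion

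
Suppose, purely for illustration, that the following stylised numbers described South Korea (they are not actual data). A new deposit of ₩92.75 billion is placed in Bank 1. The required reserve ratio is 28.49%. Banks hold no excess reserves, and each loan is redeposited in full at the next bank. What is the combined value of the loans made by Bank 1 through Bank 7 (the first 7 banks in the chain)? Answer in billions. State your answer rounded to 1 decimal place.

₩210.5 billion

Bank i lends (1 − rr)^i of the original deposit: Bank 1 lends 92.75·0.7151 ≈ 66.3255, Bank 2 lends 92.75·0.7151² ≈ 47.4294, and so on.
Summing a geometric series: total = 92.75·[0.7151·(1 − 0.7151^7) / (1 − 0.7151)] ≈ 210.5413 billion.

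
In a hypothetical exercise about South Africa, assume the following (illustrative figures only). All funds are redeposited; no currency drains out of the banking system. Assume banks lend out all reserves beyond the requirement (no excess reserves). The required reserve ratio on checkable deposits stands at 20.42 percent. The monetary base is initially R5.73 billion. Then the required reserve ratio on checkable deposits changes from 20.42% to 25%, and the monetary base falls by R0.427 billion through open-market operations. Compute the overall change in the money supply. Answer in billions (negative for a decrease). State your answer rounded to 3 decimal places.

-6.849 billion

Before: m₁ = 1 / (0.2042) ≈ 4.89716, MB₁ = 5.73, so M₁ = 4.89716 × 5.73 ≈ 28.0607 billion.
After: m₂ = 1 / (0.25) = 4, MB₂ = 5.73 − 0.427 = 5.303, so M₂ = 4 × 5.303 = 21.212 billion.
ΔM = M₂ − M₁ = 21.212 − 28.0607 = -6.8487 billion.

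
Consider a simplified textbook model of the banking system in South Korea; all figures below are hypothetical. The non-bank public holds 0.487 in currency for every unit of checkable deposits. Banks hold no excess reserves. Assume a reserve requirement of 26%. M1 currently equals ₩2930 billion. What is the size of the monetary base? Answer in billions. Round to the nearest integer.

The money multiplier is m = (1 + c) / (rr + c) = (1 + 0.487) / (0.26 + 0.487) ≈ 1.99063.
MB = M / m = 2930 / 1.99063 ≈ 1471.8958 billion.

₩1472 billion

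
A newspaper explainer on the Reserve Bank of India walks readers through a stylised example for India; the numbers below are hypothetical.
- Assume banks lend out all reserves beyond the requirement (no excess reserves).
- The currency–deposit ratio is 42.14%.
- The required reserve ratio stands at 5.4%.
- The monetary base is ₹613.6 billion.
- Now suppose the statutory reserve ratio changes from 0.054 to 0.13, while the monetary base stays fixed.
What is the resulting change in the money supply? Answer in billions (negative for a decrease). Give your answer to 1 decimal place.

-252.9 billion

Initially m₁ = (1 + 0.4214) / (0.054 + 0.4214) ≈ 2.98990, so M₁ = 2.98990 × 613.6 ≈ 1834.6026 billion.
After the change m₂ = (1 + 0.4214) / (0.13 + 0.4214) ≈ 2.57780, so M₂ = 2.57780 × 613.6 ≈ 1581.7381 billion.
ΔM = M₂ − M₁ = 1581.7381 − 1834.6026 = -252.8645 billion.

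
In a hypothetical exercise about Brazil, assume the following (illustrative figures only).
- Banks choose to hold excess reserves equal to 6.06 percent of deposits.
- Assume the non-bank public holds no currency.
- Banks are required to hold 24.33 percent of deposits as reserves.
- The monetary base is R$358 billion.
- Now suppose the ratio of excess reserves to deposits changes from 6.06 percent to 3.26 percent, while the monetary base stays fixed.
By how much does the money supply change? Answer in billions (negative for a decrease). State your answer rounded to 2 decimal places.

R$119.55 billion

Initially m₁ = 1 / (0.2433 + 0.0606) ≈ 3.290556, so M₁ = 3.290556 × 358 ≈ 1178.019 billion.
After the change m₂ = 1 / (0.2433 + 0.0326) ≈ 3.624502, so M₂ = 3.624502 × 358 ≈ 1297.5717 billion.
ΔM = M₂ − M₁ = 1297.5717 − 1178.019 = 119.5527 billion.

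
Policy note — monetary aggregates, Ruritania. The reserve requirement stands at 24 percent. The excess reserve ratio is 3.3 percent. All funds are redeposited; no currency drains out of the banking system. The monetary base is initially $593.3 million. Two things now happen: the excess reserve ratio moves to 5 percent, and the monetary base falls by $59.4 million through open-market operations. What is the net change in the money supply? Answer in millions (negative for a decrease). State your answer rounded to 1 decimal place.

Before: m₁ = 1 / (0.24 + 0.033) ≈ 3.66300, MB₁ = 593.3, so M₁ = 3.66300 × 593.3 = 2173.2579 million.
After: m₂ = 1 / (0.24 + 0.05) ≈ 3.44828, MB₂ = 593.3 − 59.4 = 533.9, so M₂ = 3.44828 × 533.9 ≈ 1841.0367 million.
ΔM = M₂ − M₁ = 1841.0367 − 2173.2579 = -332.2212 million.

-332.2 million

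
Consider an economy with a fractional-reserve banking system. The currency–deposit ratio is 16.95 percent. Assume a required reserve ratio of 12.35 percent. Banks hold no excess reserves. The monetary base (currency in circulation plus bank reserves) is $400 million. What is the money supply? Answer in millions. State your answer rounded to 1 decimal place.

The money multiplier is m = (1 + c) / (rr + c) = (1 + 0.1695) / (0.1235 + 0.1695) ≈ 3.99147.
So M = m × MB = 3.99147 × 400 = 1596.588 million.

$1596.6 million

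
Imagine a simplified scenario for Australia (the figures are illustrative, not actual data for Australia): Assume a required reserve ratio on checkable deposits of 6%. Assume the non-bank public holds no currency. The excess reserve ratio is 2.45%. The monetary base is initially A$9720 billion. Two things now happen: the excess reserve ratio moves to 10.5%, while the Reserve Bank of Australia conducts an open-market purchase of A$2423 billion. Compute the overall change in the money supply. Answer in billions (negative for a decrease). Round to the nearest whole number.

-41436 billion

Before: m₁ = 1 / (0.06 + 0.0245) ≈ 11.834320, MB₁ = 9720, so M₁ = 11.834320 × 9720 = 115029.5904 billion.
After: m₂ = 1 / (0.06 + 0.105) ≈ 6.060606, MB₂ = 9720 + 2423 = 12143, so M₂ = 6.060606 × 12143 ≈ 73593.9387 billion.
ΔM = M₂ − M₁ = 73593.9387 − 115029.5904 = -41435.6517 billion.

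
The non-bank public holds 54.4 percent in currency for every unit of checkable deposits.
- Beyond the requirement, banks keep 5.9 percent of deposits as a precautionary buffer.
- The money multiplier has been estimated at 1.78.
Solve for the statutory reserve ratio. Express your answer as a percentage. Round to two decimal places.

26.44%

Using m = 1.78. Since m = (1 + c)/(c + rr + e), the denominator satisfies c + rr + e = (1 + c)/m = (1 + 0.544) / 1.78 ≈ 0.867416.
With c = 0.544 and e = 0.059, the statutory reserve ratio is 0.867416 − 0.544 − 0.059 = 0.264416.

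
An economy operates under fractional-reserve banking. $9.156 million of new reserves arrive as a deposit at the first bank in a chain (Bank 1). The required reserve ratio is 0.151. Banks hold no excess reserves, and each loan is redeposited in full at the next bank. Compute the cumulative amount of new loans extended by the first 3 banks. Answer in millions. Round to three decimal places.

$19.976 million

Bank i lends (1 − rr)^i of the original deposit: Bank 1 lends 9.156·0.8490 ≈ 7.7734, Bank 2 lends 9.156·0.8490² ≈ 6.5997, and so on.
Summing a geometric series: total = 9.156·[0.8490·(1 − 0.8490^3) / (1 − 0.8490)] ≈ 19.9762 million.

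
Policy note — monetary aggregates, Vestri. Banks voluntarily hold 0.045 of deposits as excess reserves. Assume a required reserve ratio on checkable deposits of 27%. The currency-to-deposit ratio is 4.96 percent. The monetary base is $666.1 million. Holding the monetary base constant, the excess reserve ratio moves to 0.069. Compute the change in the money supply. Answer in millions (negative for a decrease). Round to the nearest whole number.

Initially m₁ = (1 + 0.0496) / (0.27 + 0.045 + 0.0496) ≈ 2.8788, so M₁ = 2.8788 × 666.1 ≈ 1917.5687 million.
After the change m₂ = (1 + 0.0496) / (0.27 + 0.069 + 0.0496) ≈ 2.7010, so M₂ = 2.7010 × 666.1 = 1799.1361 million.
ΔM = M₂ − M₁ = 1799.1361 − 1917.5687 = -118.4326 million.

-118 million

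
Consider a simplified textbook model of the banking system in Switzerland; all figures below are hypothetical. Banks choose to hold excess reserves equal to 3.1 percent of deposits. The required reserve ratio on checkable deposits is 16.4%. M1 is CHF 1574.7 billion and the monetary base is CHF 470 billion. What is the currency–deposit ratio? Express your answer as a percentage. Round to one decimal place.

Using m = M/MB = 1574.7/470 ≈ 3.350426. From m = (1 + c)/(c + rr + e), rearranging gives 1 + c = m·(c + rr + e), so c·(1 − m) = m·(rr + e) − 1.
Hence c = [m·(rr + e) − 1]/(1 − m) = [3.350426 × (0.164 + 0.031) − 1] / (1 − 3.350426) ≈ 0.147491.

14.7%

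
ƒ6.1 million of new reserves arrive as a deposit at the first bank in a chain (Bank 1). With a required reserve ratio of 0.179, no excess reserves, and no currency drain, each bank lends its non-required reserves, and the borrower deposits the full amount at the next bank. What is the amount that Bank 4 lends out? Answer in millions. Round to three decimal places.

Each bank lends a fraction (1 − rr) = 0.8210 of the deposit it receives, so Bank 4 receives 6.1·0.8210^3 and lends 6.1·0.8210^4 ≈ 2.7714 million.

ƒ2.771 million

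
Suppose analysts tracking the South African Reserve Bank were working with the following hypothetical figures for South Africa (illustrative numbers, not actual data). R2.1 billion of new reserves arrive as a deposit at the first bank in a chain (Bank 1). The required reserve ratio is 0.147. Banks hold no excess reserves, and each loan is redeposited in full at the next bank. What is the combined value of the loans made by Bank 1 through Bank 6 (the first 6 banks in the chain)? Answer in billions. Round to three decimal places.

R7.492 billion

Bank i lends (1 − rr)^i of the original deposit: Bank 1 lends 2.1·0.8530 = 1.7913, Bank 2 lends 2.1·0.8530² ≈ 1.5280, and so on.
Summing a geometric series: total = 2.1·[0.8530·(1 − 0.8530^6) / (1 − 0.8530)] ≈ 7.4917 billion.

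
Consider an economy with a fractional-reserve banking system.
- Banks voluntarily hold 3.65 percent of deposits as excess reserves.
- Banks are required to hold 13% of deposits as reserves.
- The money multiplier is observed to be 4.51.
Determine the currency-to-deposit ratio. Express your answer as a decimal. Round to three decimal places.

Using m = 4.51. From m = (1 + c)/(c + rr + e), rearranging gives 1 + c = m·(c + rr + e), so c·(1 − m) = m·(rr + e) − 1.
Hence c = [m·(rr + e) − 1]/(1 − m) = [4.51 × (0.13 + 0.0365) − 1] / (1 − 4.51) ≈ 0.070964.

0.071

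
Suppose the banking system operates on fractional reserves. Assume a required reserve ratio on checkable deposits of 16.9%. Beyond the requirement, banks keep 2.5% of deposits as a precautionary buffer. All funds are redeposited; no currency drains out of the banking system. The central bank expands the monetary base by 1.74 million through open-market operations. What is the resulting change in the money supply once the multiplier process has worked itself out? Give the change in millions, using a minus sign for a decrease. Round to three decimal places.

The money multiplier is m = 1 / (rr + e) = 1 / (0.169 + 0.025) ≈ 5.15464.
The purchase adds 1.74 million of base, so ΔM = m × ΔMB = 5.15464 × (+1.74) ≈ 8.9691 million.

8.969 million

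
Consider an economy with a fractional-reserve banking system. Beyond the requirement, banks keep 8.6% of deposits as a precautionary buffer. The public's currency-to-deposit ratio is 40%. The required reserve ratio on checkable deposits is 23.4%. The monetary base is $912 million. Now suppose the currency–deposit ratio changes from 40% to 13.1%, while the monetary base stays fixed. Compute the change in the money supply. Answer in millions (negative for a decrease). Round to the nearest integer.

Initially m₁ = (1 + 0.4) / (0.234 + 0.086 + 0.4) ≈ 1.9444, so M₁ = 1.9444 × 912 = 1773.2928 million.
After the change m₂ = (1 + 0.131) / (0.234 + 0.086 + 0.131) ≈ 2.5078, so M₂ = 2.5078 × 912 = 2287.1136 million.
ΔM = M₂ − M₁ = 2287.1136 − 1773.2928 = 513.8208 million.

$514 million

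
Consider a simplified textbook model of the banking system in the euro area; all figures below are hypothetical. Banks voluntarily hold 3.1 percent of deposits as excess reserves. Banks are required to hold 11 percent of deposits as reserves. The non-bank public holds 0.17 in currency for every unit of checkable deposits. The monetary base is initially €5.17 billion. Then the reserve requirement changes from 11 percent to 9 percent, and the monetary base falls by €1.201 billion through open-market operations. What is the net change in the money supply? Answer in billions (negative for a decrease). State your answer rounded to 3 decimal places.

Before: m₁ = (1 + 0.17) / (0.11 + 0.031 + 0.17) ≈ 3.76206, MB₁ = 5.17, so M₁ = 3.76206 × 5.17 ≈ 19.4499 billion.
After: m₂ = (1 + 0.17) / (0.09 + 0.031 + 0.17) ≈ 4.02062, MB₂ = 5.17 − 1.201 = 3.969, so M₂ = 4.02062 × 3.969 ≈ 15.9578 billion.
ΔM = M₂ − M₁ = 15.9578 − 19.4499 = -3.4921 billion.

-3.492 billion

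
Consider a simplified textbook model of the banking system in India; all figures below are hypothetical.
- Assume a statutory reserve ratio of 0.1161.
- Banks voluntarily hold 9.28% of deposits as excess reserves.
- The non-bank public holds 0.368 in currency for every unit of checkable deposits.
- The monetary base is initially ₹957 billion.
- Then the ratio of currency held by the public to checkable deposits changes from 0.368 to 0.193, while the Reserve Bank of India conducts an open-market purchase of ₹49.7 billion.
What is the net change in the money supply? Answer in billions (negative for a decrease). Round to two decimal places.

Before: m₁ = (1 + 0.368) / (0.1161 + 0.0928 + 0.368) ≈ 2.3712949, MB₁ = 957, so M₁ = 2.3712949 × 957 ≈ 2269.3292 billion.
After: m₂ = (1 + 0.193) / (0.1161 + 0.0928 + 0.193) = 2.9684001, MB₂ = 957 + 49.7 = 1006.7, so M₂ = 2.9684001 × 1006.7 ≈ 2988.2884 billion.
ΔM = M₂ − M₁ = 2988.2884 − 2269.3292 = 718.9592 billion.

₹718.96 billion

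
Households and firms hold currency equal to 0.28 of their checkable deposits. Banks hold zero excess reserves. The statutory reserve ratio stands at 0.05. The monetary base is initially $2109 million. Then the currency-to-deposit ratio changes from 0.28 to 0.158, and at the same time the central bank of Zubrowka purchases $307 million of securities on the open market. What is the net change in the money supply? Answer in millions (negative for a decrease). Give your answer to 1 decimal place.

$5270.3 million

Before: m₁ = (1 + 0.28) / (0.05 + 0.28) ≈ 3.878788, MB₁ = 2109, so M₁ = 3.878788 × 2109 ≈ 8180.3639 million.
After: m₂ = (1 + 0.158) / (0.05 + 0.158) ≈ 5.567308, MB₂ = 2109 + 307 = 2416, so M₂ = 5.567308 × 2416 ≈ 13450.6161 million.
ΔM = M₂ − M₁ = 13450.6161 − 8180.3639 = 5270.2522 million.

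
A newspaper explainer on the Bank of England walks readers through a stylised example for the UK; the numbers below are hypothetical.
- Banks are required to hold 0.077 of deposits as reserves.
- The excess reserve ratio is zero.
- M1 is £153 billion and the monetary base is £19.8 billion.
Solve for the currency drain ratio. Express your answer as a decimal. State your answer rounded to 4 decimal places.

0.0602

Using m = M/MB = 153/19.8 ≈ 7.727273. From m = (1 + c)/(c + rr + e), rearranging gives 1 + c = m·(c + rr + e), so c·(1 − m) = m·(rr + e) − 1.
Hence c = [m·(rr + e) − 1]/(1 − m) = [7.727273 × (0.077 + 0) − 1] / (1 − 7.727273) ≈ 0.060203.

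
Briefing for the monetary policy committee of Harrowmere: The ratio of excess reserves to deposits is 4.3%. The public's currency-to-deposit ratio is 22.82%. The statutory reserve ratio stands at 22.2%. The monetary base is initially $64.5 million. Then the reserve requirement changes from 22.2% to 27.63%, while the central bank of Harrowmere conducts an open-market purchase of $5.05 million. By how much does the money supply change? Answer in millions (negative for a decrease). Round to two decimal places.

Before: m₁ = (1 + 0.2282) / (0.222 + 0.043 + 0.2282) ≈ 2.49027, MB₁ = 64.5, so M₁ = 2.49027 × 64.5 ≈ 160.6224 million.
After: m₂ = (1 + 0.2282) / (0.2763 + 0.043 + 0.2282) ≈ 2.24329, MB₂ = 64.5 + 5.05 = 69.55, so M₂ = 2.24329 × 69.55 ≈ 156.0208 million.
ΔM = M₂ − M₁ = 156.0208 − 160.6224 = -4.6016 million.

-4.60 million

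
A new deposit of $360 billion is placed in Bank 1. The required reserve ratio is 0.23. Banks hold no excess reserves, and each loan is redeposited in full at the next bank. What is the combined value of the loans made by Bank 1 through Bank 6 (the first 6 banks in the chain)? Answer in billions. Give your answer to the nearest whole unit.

$954 billion

Bank i lends (1 − rr)^i of the original deposit: Bank 1 lends 360·0.7700 = 277.2000, Bank 2 lends 360·0.7700² = 213.4440, and so on.
Summing a geometric series: total = 360·[0.7700·(1 − 0.7700^6) / (1 − 0.7700)] ≈ 954.0231 billion.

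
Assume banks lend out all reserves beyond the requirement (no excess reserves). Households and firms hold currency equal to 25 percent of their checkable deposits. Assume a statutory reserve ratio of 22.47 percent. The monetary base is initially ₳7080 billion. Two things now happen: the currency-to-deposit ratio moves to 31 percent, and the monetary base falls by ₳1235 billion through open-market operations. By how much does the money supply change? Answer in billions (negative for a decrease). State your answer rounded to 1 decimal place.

Before: m₁ = (1 + 0.25) / (0.2247 + 0.25) ≈ 2.633242, MB₁ = 7080, so M₁ = 2.633242 × 7080 ≈ 18643.3534 billion.
After: m₂ = (1 + 0.31) / (0.2247 + 0.31) ≈ 2.449972, MB₂ = 7080 − 1235 = 5845, so M₂ = 2.449972 × 5845 ≈ 14320.0863 billion.
ΔM = M₂ − M₁ = 14320.0863 − 18643.3534 = -4323.2671 billion.

-4323.3 billion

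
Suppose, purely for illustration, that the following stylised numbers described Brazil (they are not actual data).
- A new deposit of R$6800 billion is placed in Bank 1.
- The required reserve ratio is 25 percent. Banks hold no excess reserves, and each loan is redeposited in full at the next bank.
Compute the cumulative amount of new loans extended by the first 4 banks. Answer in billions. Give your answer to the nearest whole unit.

R$13945 billion

Bank i lends (1 − rr)^i of the original deposit: Bank 1 lends 6800·0.7500 = 5100.0000, Bank 2 lends 6800·0.7500² = 3825.0000, and so on.
Summing a geometric series: total = 6800·[0.7500·(1 − 0.7500^4) / (1 − 0.7500)] = 13945.3125 billion.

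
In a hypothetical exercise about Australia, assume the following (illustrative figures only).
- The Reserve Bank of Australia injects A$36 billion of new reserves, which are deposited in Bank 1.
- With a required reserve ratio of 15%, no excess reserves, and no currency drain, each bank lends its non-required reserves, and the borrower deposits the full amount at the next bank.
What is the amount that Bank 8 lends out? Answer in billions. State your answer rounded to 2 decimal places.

Each bank lends a fraction (1 − rr) = 0.8500 of the deposit it receives, so Bank 8 receives 36·0.8500^7 and lends 36·0.8500^8 ≈ 9.8097 billion.

A$9.81 billion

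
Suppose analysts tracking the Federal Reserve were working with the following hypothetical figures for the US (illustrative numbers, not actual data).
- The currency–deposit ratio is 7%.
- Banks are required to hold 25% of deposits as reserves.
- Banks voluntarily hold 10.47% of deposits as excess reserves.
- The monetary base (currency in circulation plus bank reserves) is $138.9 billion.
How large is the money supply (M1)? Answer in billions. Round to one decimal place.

The money multiplier is m = (1 + c) / (rr + e + c) = (1 + 0.07) / (0.25 + 0.1047 + 0.07) ≈ 2.51943.
So M = m × MB = 2.51943 × 138.9 ≈ 349.9488 billion.

$349.9 billion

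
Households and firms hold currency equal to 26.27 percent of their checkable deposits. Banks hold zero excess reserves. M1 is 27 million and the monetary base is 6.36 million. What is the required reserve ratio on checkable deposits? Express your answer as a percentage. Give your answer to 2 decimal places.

Using m = M/MB = 27/6.36 ≈ 4.245283. Since m = (1 + c)/(c + rr + e), the denominator satisfies c + rr + e = (1 + c)/m = (1 + 0.2627) / 4.245283 ≈ 0.297436.
With c = 0.2627 and e = 0, the required reserve ratio on checkable deposits is 0.297436 − 0.2627 − 0 = 0.034736.

3.47%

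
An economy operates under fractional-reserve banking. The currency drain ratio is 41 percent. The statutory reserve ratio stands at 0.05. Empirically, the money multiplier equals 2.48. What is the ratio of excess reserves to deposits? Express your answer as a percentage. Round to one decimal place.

Using m = 2.48. Since m = (1 + c)/(c + rr + e), the denominator satisfies c + rr + e = (1 + c)/m = (1 + 0.41) / 2.48 ≈ 0.568548.
With c = 0.41 and rr = 0.05, the ratio of excess reserves to deposits is 0.568548 − 0.41 − 0.05 = 0.108548.

10.9%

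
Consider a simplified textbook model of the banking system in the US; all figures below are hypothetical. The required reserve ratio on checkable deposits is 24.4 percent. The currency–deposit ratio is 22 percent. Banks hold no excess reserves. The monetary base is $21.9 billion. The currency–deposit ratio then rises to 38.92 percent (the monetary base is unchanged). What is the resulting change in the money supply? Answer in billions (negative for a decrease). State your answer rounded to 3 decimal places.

-9.535 billion

Initially m₁ = (1 + 0.22) / (0.244 + 0.22) ≈ 2.629310, so M₁ = 2.629310 × 21.9 ≈ 57.5819 billion.
After the change m₂ = (1 + 0.3892) / (0.244 + 0.3892) ≈ 2.193936, so M₂ = 2.193936 × 21.9 ≈ 48.0472 billion.
ΔM = M₂ − M₁ = 48.0472 − 57.5819 = -9.5347 billion.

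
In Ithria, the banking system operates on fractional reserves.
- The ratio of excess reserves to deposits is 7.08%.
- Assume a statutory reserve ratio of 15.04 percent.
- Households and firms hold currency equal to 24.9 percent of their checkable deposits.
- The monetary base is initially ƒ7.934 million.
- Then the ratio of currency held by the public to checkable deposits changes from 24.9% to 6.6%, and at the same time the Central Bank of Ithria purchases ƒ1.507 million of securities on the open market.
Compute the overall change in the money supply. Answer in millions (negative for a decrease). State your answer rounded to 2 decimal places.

ƒ13.97 million

Before: m₁ = (1 + 0.249) / (0.1504 + 0.0708 + 0.249) ≈ 2.6563, MB₁ = 7.934, so M₁ = 2.6563 × 7.934 ≈ 21.0751 million.
After: m₂ = (1 + 0.066) / (0.1504 + 0.0708 + 0.066) ≈ 3.7117, MB₂ = 7.934 + 1.507 = 9.441, so M₂ = 3.7117 × 9.441 ≈ 35.0422 million.
ΔM = M₂ − M₁ = 35.0422 − 21.0751 = 13.9671 million.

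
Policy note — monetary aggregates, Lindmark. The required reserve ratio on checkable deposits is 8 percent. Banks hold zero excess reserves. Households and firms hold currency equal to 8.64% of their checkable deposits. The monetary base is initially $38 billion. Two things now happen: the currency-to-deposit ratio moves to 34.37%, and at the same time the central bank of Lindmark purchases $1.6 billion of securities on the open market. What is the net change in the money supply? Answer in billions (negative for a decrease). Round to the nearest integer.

Before: m₁ = (1 + 0.0864) / (0.08 + 0.0864) ≈ 6.5288, MB₁ = 38, so M₁ = 6.5288 × 38 = 248.0944 billion.
After: m₂ = (1 + 0.3437) / (0.08 + 0.3437) ≈ 3.1713, MB₂ = 38 + 1.6 = 39.6, so M₂ = 3.1713 × 39.6 ≈ 125.5835 billion.
ΔM = M₂ − M₁ = 125.5835 − 248.0944 = -122.5109 billion.

-123 billion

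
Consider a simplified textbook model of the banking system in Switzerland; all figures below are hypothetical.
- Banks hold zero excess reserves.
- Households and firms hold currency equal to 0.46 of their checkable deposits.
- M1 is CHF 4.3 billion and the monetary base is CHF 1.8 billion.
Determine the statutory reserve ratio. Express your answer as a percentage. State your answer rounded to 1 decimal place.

15.1%

Using m = M/MB = 4.3/1.8 ≈ 2.388889. Since m = (1 + c)/(c + rr + e), the denominator satisfies c + rr + e = (1 + c)/m = (1 + 0.46) / 2.388889 ≈ 0.611163.
With c = 0.46 and e = 0, the statutory reserve ratio is 0.611163 − 0.46 − 0 = 0.151163.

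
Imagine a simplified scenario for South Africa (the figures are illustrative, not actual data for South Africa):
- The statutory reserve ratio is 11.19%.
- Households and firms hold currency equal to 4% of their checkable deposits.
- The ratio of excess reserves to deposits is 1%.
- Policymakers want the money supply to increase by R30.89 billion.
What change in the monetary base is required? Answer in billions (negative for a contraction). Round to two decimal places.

R4.81 billion

The money multiplier is m = (1 + c) / (rr + e + c) = (1 + 0.04) / (0.1119 + 0.01 + 0.04) ≈ 6.42372.
ΔMB = ΔM / m = (+30.89) / 6.42372 ≈ 4.8087 billion.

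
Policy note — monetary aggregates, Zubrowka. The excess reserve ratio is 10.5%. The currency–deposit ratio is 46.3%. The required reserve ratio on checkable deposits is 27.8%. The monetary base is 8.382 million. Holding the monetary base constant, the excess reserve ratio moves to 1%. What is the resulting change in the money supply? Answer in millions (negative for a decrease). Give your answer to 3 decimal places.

1.834 million

Initially m₁ = (1 + 0.463) / (0.278 + 0.105 + 0.463) ≈ 1.72931, so M₁ = 1.72931 × 8.382 ≈ 14.4951 million.
After the change m₂ = (1 + 0.463) / (0.278 + 0.01 + 0.463) ≈ 1.94807, so M₂ = 1.94807 × 8.382 ≈ 16.3287 million.
ΔM = M₂ − M₁ = 16.3287 − 14.4951 = 1.8336 million.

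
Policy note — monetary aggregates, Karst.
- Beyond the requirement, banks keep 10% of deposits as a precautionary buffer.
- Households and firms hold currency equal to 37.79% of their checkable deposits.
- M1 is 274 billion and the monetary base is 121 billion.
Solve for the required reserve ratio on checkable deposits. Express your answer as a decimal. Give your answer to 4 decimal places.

Using m = M/MB = 274/121 ≈ 2.264463. Since m = (1 + c)/(c + rr + e), the denominator satisfies c + rr + e = (1 + c)/m = (1 + 0.3779) / 2.264463 ≈ 0.608489.
With c = 0.3779 and e = 0.1, the required reserve ratio on checkable deposits is 0.608489 − 0.3779 − 0.1 = 0.130589.

0.1306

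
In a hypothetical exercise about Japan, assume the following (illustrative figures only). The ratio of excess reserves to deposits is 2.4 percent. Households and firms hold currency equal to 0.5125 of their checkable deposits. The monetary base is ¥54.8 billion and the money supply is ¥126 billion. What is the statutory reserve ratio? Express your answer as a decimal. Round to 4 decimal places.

Using m = M/MB = 126/54.8 ≈ 2.299270. Since m = (1 + c)/(c + rr + e), the denominator satisfies c + rr + e = (1 + c)/m = (1 + 0.5125) / 2.299270 ≈ 0.657817.
With c = 0.5125 and e = 0.024, the statutory reserve ratio is 0.657817 − 0.5125 − 0.024 = 0.121317.

0.1213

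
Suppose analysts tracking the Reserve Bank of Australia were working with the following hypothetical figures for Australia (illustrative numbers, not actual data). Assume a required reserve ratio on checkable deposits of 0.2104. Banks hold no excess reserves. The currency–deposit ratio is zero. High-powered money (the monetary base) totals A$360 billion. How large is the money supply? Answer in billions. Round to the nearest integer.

A$1711 billion

With no currency drain or excess reserves, the money multiplier is m = 1/rr = 1/0.2104 ≈ 4.7529.
Money supply M = m × MB = 4.7529 × 360 = 1711.044 billion.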